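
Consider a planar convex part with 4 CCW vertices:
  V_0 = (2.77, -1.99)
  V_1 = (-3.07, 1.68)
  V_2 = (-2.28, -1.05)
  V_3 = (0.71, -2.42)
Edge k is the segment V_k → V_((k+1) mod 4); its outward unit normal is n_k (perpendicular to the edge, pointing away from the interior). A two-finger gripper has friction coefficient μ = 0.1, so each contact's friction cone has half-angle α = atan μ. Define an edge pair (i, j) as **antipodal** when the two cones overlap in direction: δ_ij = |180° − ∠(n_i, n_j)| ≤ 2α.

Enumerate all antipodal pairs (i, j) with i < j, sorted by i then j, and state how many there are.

α = atan 0.1 = 5.71°;  2α = 11.42°
n_0 = (+0.5321, +0.8467)
n_1 = (-0.9606, -0.2780)
n_2 = (-0.4166, -0.9091)
n_3 = (+0.2043, -0.9789)
  (0,1): δ = 41.71°  ·
  (0,2): δ = 7.53°  ✓
  (0,3): δ = 43.94°  ·
  (1,2): δ = 130.76°  ·
  (1,3): δ = 94.35°  ·
  (2,3): δ = 143.59°  ·
antipodal pairs: 1

count = 1; pairs: (0,2)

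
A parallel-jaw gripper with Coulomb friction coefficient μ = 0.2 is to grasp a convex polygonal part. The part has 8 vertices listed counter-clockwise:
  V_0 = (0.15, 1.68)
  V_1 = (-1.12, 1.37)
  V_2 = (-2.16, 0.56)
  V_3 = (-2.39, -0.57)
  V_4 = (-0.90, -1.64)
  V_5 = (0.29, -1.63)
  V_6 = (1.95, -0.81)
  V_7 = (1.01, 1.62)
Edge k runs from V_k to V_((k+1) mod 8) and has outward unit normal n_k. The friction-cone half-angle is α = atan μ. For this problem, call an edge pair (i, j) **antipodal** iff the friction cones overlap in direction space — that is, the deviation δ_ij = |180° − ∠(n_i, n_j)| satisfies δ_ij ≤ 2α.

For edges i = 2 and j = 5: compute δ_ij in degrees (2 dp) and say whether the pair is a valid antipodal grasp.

α = atan 0.2 = 11.31°;  2α = 22.62°
edge 2: e_2 = (-0.23, -1.13);  n_2 = (-0.9799, +0.1995)
edge 5: e_5 = (+1.66, +0.82);  n_5 = (+0.4429, -0.8966)
∠(n_2, n_5) = 127.79°
δ = |180° − 127.79°| = 52.21°
52.21° > 2α = 22.62°  →  invalid

δ = 52.21°, invalid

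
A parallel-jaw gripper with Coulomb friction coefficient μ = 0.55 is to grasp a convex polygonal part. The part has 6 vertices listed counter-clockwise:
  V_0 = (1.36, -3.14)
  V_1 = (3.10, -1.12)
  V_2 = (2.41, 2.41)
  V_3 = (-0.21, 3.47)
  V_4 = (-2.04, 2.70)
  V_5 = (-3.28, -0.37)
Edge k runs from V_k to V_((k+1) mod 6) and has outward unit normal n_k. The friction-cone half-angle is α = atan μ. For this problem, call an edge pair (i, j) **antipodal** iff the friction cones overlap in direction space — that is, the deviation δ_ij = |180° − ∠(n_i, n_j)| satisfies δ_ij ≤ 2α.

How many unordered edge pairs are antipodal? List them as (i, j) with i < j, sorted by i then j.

α = atan 0.55 = 28.81°;  2α = 57.62°
n_0 = (+0.7577, -0.6526)
n_1 = (+0.9814, +0.1918)
n_2 = (+0.3750, +0.9270)
n_3 = (-0.3878, +0.9217)
n_4 = (-0.9272, +0.3745)
n_5 = (-0.5126, -0.8586)
  (0,1): δ = 128.20°  ·
  (0,2): δ = 71.29°  ·
  (0,3): δ = 26.44°  ✓
  (0,4): δ = 18.75°  ✓
  (0,5): δ = 99.90°  ·
  (1,2): δ = 123.09°  ·
  (1,3): δ = 78.24°  ·
  (1,4): δ = 33.05°  ✓
  (1,5): δ = 48.10°  ✓
  (2,3): δ = 135.15°  ·
  (2,4): δ = 89.97°  ·
  (2,5): δ = 8.81°  ✓
  (3,4): δ = 134.81°  ·
  (3,5): δ = 53.66°  ✓
  (4,5): δ = 98.84°  ·
antipodal pairs: 6

count = 6; pairs: (0,3), (0,4), (1,4), (1,5), (2,5), (3,5)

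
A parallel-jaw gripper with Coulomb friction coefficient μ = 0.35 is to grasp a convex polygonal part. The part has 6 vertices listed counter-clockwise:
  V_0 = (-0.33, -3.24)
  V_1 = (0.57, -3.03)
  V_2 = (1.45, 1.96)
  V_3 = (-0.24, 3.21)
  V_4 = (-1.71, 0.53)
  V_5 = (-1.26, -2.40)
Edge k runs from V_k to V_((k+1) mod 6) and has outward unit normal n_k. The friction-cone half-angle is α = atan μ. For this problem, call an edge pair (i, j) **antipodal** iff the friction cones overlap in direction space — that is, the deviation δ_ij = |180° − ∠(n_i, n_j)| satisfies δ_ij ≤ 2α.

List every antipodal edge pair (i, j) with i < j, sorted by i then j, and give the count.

count = 3; pairs: (1,3), (1,4), (2,5)

α = atan 0.35 = 19.29°;  2α = 38.58°
n_0 = (+0.2272, -0.9738)
n_1 = (+0.9848, -0.1737)
n_2 = (+0.5947, +0.8040)
n_3 = (-0.8768, +0.4809)
n_4 = (-0.9884, -0.1518)
n_5 = (-0.6703, -0.7421)
  (0,1): δ = 113.14°  ·
  (0,2): δ = 49.62°  ·
  (0,3): δ = 48.12°  ·
  (0,4): δ = 85.60°  ·
  (0,5): δ = 124.78°  ·
  (1,2): δ = 116.49°  ·
  (1,3): δ = 18.74°  ✓
  (1,4): δ = 18.73°  ✓
  (1,5): δ = 57.91°  ·
  (2,3): δ = 82.26°  ·
  (2,4): δ = 44.78°  ·
  (2,5): δ = 5.60°  ✓
  (3,4): δ = 142.52°  ·
  (3,5): δ = 103.34°  ·
  (4,5): δ = 140.82°  ·
antipodal pairs: 3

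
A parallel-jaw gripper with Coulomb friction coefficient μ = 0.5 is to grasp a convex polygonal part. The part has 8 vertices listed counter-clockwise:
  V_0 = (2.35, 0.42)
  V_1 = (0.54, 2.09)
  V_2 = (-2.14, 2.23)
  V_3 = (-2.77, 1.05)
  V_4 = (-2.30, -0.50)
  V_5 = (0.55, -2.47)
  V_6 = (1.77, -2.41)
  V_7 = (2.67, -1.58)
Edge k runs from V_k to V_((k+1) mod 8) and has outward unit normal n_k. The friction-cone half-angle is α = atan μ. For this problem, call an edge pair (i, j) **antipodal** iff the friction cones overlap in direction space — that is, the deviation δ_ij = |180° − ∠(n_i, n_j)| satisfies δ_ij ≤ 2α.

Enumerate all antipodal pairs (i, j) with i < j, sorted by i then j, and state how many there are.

α = atan 0.5 = 26.57°;  2α = 53.13°
n_0 = (+0.6781, +0.7350)
n_1 = (+0.0522, +0.9986)
n_2 = (-0.8821, +0.4710)
n_3 = (-0.9570, -0.2902)
n_4 = (-0.5686, -0.8226)
n_5 = (+0.0491, -0.9988)
n_6 = (+0.6779, -0.7351)
n_7 = (+0.9874, +0.1580)
  (0,1): δ = 140.29°  ·
  (0,2): δ = 75.40°  ·
  (0,3): δ = 30.44°  ✓
  (0,4): δ = 8.04°  ✓
  (0,5): δ = 45.51°  ✓
  (0,6): δ = 85.38°  ·
  (0,7): δ = 141.79°  ·
  (1,2): δ = 115.11°  ·
  (1,3): δ = 70.14°  ·
  (1,4): δ = 31.66°  ✓
  (1,5): δ = 5.81°  ✓
  (1,6): δ = 45.67°  ✓
  (1,7): δ = 102.08°  ·
  (2,3): δ = 135.03°  ·
  (2,4): δ = 96.56°  ·
  (2,5): δ = 59.09°  ·
  (2,6): δ = 19.22°  ✓
  (2,7): δ = 37.19°  ✓
  (3,4): δ = 141.52°  ·
  (3,5): δ = 104.05°  ·
  (3,6): δ = 64.19°  ·
  (3,7): δ = 7.78°  ✓
  (4,5): δ = 142.53°  ·
  (4,6): δ = 102.66°  ·
  (4,7): δ = 46.26°  ✓
  (5,6): δ = 140.13°  ·
  (5,7): δ = 83.73°  ·
  (6,7): δ = 123.59°  ·
antipodal pairs: 10

count = 10; pairs: (0,3), (0,4), (0,5), (1,4), (1,5), (1,6), (2,6), (2,7), (3,7), (4,7)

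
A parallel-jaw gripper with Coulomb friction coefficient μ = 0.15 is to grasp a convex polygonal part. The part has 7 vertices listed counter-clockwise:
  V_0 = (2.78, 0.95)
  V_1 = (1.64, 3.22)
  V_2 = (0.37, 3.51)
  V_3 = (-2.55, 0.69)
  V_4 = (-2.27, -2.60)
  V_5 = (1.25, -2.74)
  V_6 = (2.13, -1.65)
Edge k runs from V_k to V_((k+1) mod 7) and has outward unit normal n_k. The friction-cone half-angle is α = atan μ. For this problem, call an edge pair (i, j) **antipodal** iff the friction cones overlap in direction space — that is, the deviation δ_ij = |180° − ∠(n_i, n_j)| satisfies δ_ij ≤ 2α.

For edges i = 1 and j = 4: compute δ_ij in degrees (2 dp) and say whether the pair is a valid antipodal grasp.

α = atan 0.15 = 8.53°;  2α = 17.06°
edge 1: e_1 = (-1.27, +0.29);  n_1 = (+0.2226, +0.9749)
edge 4: e_4 = (+3.52, -0.14);  n_4 = (-0.0397, -0.9992)
∠(n_1, n_4) = 169.41°
δ = |180° − 169.41°| = 10.59°
10.59° ≤ 2α = 17.06°  →  valid

δ = 10.59°, valid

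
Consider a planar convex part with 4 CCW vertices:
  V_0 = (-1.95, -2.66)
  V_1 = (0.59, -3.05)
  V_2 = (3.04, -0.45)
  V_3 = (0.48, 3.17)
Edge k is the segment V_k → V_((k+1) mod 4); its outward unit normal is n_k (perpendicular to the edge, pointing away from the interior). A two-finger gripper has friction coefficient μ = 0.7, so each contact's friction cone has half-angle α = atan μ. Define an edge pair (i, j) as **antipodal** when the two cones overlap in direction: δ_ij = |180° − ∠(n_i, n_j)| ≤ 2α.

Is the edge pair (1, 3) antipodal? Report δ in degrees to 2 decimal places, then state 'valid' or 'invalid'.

α = atan 0.7 = 34.99°;  2α = 69.98°
edge 1: e_1 = (+2.45, +2.60);  n_1 = (+0.7278, -0.6858)
edge 3: e_3 = (-2.43, -5.83);  n_3 = (-0.9230, +0.3847)
∠(n_1, n_3) = 159.33°
δ = |180° − 159.33°| = 20.67°
20.67° ≤ 2α = 69.98°  →  valid

δ = 20.67°, valid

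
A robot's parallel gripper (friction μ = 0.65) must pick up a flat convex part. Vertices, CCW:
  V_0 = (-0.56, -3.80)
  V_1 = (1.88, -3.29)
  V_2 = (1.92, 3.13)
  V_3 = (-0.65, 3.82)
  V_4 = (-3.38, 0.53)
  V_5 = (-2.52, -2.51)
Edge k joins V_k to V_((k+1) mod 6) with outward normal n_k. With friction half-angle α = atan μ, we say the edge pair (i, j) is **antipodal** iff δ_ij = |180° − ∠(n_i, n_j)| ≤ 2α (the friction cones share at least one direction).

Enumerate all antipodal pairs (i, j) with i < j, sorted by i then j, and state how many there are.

count = 7; pairs: (0,2), (0,3), (1,3), (1,4), (1,5), (2,4), (2,5)

α = atan 0.65 = 33.02°;  2α = 66.05°
n_0 = (+0.2046, -0.9788)
n_1 = (+1.0000, -0.0062)
n_2 = (+0.2593, +0.9658)
n_3 = (-0.7696, +0.6386)
n_4 = (-0.9622, -0.2722)
n_5 = (-0.5498, -0.8353)
  (0,1): δ = 102.16°  ·
  (0,2): δ = 26.83°  ✓
  (0,3): δ = 38.51°  ✓
  (0,4): δ = 93.99°  ·
  (0,5): δ = 134.84°  ·
  (1,2): δ = 104.67°  ·
  (1,3): δ = 39.33°  ✓
  (1,4): δ = 16.15°  ✓
  (1,5): δ = 57.01°  ✓
  (2,3): δ = 114.66°  ·
  (2,4): δ = 59.18°  ✓
  (2,5): δ = 18.32°  ✓
  (3,4): δ = 124.52°  ·
  (3,5): δ = 83.67°  ·
  (4,5): δ = 139.15°  ·
antipodal pairs: 7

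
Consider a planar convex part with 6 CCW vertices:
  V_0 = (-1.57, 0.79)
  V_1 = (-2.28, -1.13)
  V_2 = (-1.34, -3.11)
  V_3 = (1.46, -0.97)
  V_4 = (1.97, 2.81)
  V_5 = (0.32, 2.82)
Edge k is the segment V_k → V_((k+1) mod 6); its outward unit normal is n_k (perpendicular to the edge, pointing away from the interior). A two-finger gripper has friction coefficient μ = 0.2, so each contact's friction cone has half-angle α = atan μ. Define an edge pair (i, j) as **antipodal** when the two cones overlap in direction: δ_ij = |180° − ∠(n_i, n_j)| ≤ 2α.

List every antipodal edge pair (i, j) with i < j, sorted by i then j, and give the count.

count = 2; pairs: (0,3), (2,5)

α = atan 0.2 = 11.31°;  2α = 22.62°
n_0 = (-0.9379, +0.3468)
n_1 = (-0.9034, -0.4289)
n_2 = (+0.6072, -0.7945)
n_3 = (+0.9910, -0.1337)
n_4 = (+0.0061, +1.0000)
n_5 = (-0.7319, +0.6814)
  (0,1): δ = 134.31°  ·
  (0,2): δ = 32.32°  ·
  (0,3): δ = 12.61°  ✓
  (0,4): δ = 109.95°  ·
  (0,5): δ = 157.34°  ·
  (1,2): δ = 78.01°  ·
  (1,3): δ = 33.08°  ·
  (1,4): δ = 64.26°  ·
  (1,5): δ = 111.65°  ·
  (2,3): δ = 135.07°  ·
  (2,4): δ = 37.74°  ·
  (2,5): δ = 9.66°  ✓
  (3,4): δ = 82.66°  ·
  (3,5): δ = 35.27°  ·
  (4,5): δ = 132.61°  ·
antipodal pairs: 2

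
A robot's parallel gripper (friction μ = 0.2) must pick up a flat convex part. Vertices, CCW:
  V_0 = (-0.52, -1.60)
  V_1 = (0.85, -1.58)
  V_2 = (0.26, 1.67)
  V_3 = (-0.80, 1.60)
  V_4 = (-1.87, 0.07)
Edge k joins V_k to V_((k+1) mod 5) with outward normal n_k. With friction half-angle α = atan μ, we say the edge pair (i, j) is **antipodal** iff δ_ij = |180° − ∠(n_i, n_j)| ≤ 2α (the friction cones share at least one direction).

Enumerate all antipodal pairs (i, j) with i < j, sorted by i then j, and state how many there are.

count = 1; pairs: (0,2)

α = atan 0.2 = 11.31°;  2α = 22.62°
n_0 = (+0.0146, -0.9999)
n_1 = (+0.9839, +0.1786)
n_2 = (-0.0659, +0.9978)
n_3 = (-0.8195, +0.5731)
n_4 = (-0.7777, -0.6287)
  (0,1): δ = 80.55°  ·
  (0,2): δ = 2.94°  ✓
  (0,3): δ = 54.20°  ·
  (0,4): δ = 128.12°  ·
  (1,2): δ = 96.51°  ·
  (1,3): δ = 45.26°  ·
  (1,4): δ = 28.66°  ·
  (2,3): δ = 128.75°  ·
  (2,4): δ = 54.83°  ·
  (3,4): δ = 106.08°  ·
antipodal pairs: 1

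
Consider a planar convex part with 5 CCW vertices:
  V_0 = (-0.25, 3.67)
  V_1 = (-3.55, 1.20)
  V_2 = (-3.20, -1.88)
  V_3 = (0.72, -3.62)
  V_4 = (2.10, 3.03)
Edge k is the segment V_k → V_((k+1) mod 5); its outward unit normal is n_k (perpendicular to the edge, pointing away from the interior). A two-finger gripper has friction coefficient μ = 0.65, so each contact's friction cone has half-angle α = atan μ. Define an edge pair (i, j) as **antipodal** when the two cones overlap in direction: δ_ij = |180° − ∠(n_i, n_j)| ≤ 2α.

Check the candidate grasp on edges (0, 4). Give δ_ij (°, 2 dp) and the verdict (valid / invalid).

δ = 127.95°, invalid

α = atan 0.65 = 33.02°;  2α = 66.05°
edge 0: e_0 = (-3.30, -2.47);  n_0 = (-0.5992, +0.8006)
edge 4: e_4 = (-2.35, +0.64);  n_4 = (+0.2628, +0.9649)
∠(n_0, n_4) = 52.05°
δ = |180° − 52.05°| = 127.95°
127.95° > 2α = 66.05°  →  invalid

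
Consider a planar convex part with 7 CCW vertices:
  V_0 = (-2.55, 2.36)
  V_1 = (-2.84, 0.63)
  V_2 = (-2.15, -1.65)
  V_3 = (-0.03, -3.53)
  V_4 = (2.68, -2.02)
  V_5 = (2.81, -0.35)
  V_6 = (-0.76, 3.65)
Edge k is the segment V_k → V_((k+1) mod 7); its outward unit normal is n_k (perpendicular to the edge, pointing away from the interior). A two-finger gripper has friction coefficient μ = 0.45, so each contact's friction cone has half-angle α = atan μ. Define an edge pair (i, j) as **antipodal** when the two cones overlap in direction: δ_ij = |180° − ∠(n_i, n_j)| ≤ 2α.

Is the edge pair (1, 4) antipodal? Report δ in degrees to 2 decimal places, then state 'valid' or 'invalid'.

δ = 21.29°, valid

α = atan 0.45 = 24.23°;  2α = 48.46°
edge 1: e_1 = (+0.69, -2.28);  n_1 = (-0.9571, -0.2897)
edge 4: e_4 = (+0.13, +1.67);  n_4 = (+0.9970, -0.0776)
∠(n_1, n_4) = 158.71°
δ = |180° − 158.71°| = 21.29°
21.29° ≤ 2α = 48.46°  →  valid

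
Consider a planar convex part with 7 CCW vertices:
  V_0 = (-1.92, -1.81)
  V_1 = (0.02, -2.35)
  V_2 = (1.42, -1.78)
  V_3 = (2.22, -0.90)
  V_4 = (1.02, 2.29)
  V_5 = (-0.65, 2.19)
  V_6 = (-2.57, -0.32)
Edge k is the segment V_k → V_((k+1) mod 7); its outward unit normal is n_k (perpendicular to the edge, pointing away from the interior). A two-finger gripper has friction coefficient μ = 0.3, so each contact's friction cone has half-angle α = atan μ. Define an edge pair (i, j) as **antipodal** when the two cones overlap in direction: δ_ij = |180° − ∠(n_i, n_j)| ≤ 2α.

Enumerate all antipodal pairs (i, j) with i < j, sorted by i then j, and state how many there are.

count = 5; pairs: (0,4), (1,4), (1,5), (2,5), (3,6)

α = atan 0.3 = 16.70°;  2α = 33.40°
n_0 = (-0.2682, -0.9634)
n_1 = (+0.3771, -0.9262)
n_2 = (+0.7399, -0.6727)
n_3 = (+0.9360, +0.3521)
n_4 = (-0.0598, +0.9982)
n_5 = (-0.7943, +0.6076)
n_6 = (-0.9166, -0.3999)
  (0,1): δ = 142.29°  ·
  (0,2): δ = 116.72°  ·
  (0,3): δ = 53.83°  ·
  (0,4): δ = 18.98°  ✓
  (0,5): δ = 68.14°  ·
  (0,6): δ = 129.12°  ·
  (1,2): δ = 154.43°  ·
  (1,3): δ = 91.54°  ·
  (1,4): δ = 18.73°  ✓
  (1,5): δ = 30.43°  ✓
  (1,6): δ = 91.42°  ·
  (2,3): δ = 117.11°  ·
  (2,4): δ = 44.30°  ·
  (2,5): δ = 4.86°  ✓
  (2,6): δ = 65.84°  ·
  (3,4): δ = 107.19°  ·
  (3,5): δ = 58.03°  ·
  (3,6): δ = 2.95°  ✓
  (4,5): δ = 130.84°  ·
  (4,6): δ = 69.86°  ·
  (5,6): δ = 119.02°  ·
antipodal pairs: 5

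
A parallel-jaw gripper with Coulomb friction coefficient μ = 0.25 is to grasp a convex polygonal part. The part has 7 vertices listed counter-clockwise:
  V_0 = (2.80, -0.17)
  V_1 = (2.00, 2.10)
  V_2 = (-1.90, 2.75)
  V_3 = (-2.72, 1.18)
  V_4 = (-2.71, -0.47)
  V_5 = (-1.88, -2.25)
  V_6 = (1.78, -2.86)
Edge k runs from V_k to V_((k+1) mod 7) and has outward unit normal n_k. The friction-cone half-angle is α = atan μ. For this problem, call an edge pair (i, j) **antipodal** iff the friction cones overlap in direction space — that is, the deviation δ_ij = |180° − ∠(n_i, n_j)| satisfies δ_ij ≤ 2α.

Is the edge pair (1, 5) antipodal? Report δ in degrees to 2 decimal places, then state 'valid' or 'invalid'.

δ = 0.00°, valid

α = atan 0.25 = 14.04°;  2α = 28.07°
edge 1: e_1 = (-3.90, +0.65);  n_1 = (+0.1644, +0.9864)
edge 5: e_5 = (+3.66, -0.61);  n_5 = (-0.1644, -0.9864)
∠(n_1, n_5) = 180.00°
δ = |180° − 180.00°| = 0.00°
0.00° ≤ 2α = 28.07°  →  valid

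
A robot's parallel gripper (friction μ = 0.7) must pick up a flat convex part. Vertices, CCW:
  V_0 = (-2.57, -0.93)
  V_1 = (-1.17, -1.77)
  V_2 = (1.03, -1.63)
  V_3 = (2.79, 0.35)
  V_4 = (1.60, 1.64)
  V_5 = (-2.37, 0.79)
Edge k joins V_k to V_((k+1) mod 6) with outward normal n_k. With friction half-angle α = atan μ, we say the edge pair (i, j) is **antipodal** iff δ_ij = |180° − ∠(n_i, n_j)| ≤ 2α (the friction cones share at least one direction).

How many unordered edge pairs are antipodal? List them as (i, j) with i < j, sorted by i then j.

count = 7; pairs: (0,3), (0,4), (1,3), (1,4), (2,4), (2,5), (3,5)

α = atan 0.7 = 34.99°;  2α = 69.98°
n_0 = (-0.5145, -0.8575)
n_1 = (+0.0635, -0.9980)
n_2 = (+0.7474, -0.6644)
n_3 = (+0.7350, +0.6780)
n_4 = (-0.2094, +0.9778)
n_5 = (-0.9933, +0.1155)
  (0,1): δ = 145.40°  ·
  (0,2): δ = 100.67°  ·
  (0,3): δ = 16.35°  ✓
  (0,4): δ = 43.05°  ✓
  (0,5): δ = 114.33°  ·
  (1,2): δ = 135.27°  ·
  (1,3): δ = 50.95°  ✓
  (1,4): δ = 8.44°  ✓
  (1,5): δ = 79.73°  ·
  (2,3): δ = 95.68°  ·
  (2,4): δ = 36.28°  ✓
  (2,5): δ = 35.00°  ✓
  (3,4): δ = 120.61°  ·
  (3,5): δ = 49.32°  ✓
  (4,5): δ = 108.72°  ·
antipodal pairs: 7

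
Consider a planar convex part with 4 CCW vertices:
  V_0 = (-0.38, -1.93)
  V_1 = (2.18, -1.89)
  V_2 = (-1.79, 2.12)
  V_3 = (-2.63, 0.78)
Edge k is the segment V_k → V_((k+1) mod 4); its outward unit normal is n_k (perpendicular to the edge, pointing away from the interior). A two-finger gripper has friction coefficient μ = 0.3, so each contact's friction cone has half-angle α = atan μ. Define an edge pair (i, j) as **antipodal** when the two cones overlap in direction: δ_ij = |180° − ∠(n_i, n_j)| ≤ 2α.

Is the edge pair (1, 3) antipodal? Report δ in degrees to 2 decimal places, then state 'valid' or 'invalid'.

α = atan 0.3 = 16.70°;  2α = 33.40°
edge 1: e_1 = (-3.97, +4.01);  n_1 = (+0.7106, +0.7036)
edge 3: e_3 = (+2.25, -2.71);  n_3 = (-0.7694, -0.6388)
∠(n_1, n_3) = 174.99°
δ = |180° − 174.99°| = 5.01°
5.01° ≤ 2α = 33.40°  →  valid

δ = 5.01°, valid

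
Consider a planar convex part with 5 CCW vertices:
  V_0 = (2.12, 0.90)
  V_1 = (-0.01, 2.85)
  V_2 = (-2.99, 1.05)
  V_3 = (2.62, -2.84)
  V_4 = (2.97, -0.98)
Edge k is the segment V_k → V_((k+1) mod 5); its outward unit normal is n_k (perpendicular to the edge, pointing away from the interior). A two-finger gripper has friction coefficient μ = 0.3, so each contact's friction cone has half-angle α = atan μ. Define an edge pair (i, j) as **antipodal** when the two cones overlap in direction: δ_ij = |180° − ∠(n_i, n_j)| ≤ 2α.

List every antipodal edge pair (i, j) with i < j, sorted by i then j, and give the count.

count = 2; pairs: (0,2), (2,4)

α = atan 0.3 = 16.70°;  2α = 33.40°
n_0 = (+0.6753, +0.7376)
n_1 = (-0.5170, +0.8560)
n_2 = (-0.5698, -0.8218)
n_3 = (+0.9828, -0.1849)
n_4 = (+0.9112, +0.4120)
  (0,1): δ = 106.39°  ·
  (0,2): δ = 7.74°  ✓
  (0,3): δ = 121.82°  ·
  (0,4): δ = 156.80°  ·
  (1,2): δ = 65.87°  ·
  (1,3): δ = 48.21°  ·
  (1,4): δ = 83.20°  ·
  (2,3): δ = 65.92°  ·
  (2,4): δ = 30.93°  ✓
  (3,4): δ = 145.01°  ·
antipodal pairs: 2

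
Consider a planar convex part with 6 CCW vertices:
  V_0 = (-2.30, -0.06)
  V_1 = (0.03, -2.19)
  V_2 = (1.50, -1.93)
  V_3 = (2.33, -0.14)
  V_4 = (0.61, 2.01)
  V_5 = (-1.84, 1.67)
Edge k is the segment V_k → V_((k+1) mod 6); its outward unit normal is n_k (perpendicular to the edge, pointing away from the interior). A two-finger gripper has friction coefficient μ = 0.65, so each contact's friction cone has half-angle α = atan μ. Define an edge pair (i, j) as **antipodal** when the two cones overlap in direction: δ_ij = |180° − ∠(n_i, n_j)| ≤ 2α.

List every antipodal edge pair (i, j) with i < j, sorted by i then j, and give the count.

α = atan 0.65 = 33.02°;  2α = 66.05°
n_0 = (-0.6747, -0.7381)
n_1 = (+0.1742, -0.9847)
n_2 = (+0.9072, -0.4207)
n_3 = (+0.7809, +0.6247)
n_4 = (-0.1375, +0.9905)
n_5 = (-0.9664, +0.2570)
  (0,1): δ = 127.54°  ·
  (0,2): δ = 72.44°  ·
  (0,3): δ = 8.91°  ✓
  (0,4): δ = 50.33°  ✓
  (0,5): δ = 117.54°  ·
  (1,2): δ = 124.91°  ·
  (1,3): δ = 61.37°  ✓
  (1,4): δ = 2.13°  ✓
  (1,5): δ = 65.08°  ✓
  (2,3): δ = 116.46°  ·
  (2,4): δ = 57.22°  ✓
  (2,5): δ = 9.99°  ✓
  (3,4): δ = 120.76°  ·
  (3,5): δ = 53.55°  ✓
  (4,5): δ = 112.79°  ·
antipodal pairs: 8

count = 8; pairs: (0,3), (0,4), (1,3), (1,4), (1,5), (2,4), (2,5), (3,5)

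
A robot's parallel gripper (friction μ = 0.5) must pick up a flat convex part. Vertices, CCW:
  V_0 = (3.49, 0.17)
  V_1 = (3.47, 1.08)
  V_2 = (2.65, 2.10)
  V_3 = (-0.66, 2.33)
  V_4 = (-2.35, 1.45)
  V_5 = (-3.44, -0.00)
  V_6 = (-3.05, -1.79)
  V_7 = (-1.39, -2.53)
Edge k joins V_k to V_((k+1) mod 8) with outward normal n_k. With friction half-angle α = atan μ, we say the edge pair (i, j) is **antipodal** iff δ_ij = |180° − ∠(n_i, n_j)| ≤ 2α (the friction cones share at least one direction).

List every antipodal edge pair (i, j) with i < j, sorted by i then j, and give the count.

count = 9; pairs: (0,4), (0,5), (1,5), (1,6), (2,6), (2,7), (3,6), (3,7), (4,7)

α = atan 0.5 = 26.57°;  2α = 53.13°
n_0 = (+0.9998, +0.0220)
n_1 = (+0.7794, +0.6266)
n_2 = (+0.0693, +0.9976)
n_3 = (-0.4618, +0.8870)
n_4 = (-0.7993, +0.6009)
n_5 = (-0.9771, -0.2129)
n_6 = (-0.4072, -0.9134)
n_7 = (+0.4841, -0.8750)
  (0,1): δ = 142.46°  ·
  (0,2): δ = 95.23°  ·
  (0,3): δ = 63.75°  ·
  (0,4): δ = 38.19°  ✓
  (0,5): δ = 11.03°  ✓
  (0,6): δ = 64.71°  ·
  (0,7): δ = 117.70°  ·
  (1,2): δ = 132.77°  ·
  (1,3): δ = 101.29°  ·
  (1,4): δ = 75.73°  ·
  (1,5): δ = 26.51°  ✓
  (1,6): δ = 27.18°  ✓
  (1,7): δ = 80.16°  ·
  (2,3): δ = 148.52°  ·
  (2,4): δ = 122.96°  ·
  (2,5): δ = 73.73°  ·
  (2,6): δ = 20.05°  ✓
  (2,7): δ = 32.93°  ✓
  (3,4): δ = 154.44°  ·
  (3,5): δ = 105.22°  ·
  (3,6): δ = 51.53°  ✓
  (3,7): δ = 1.45°  ✓
  (4,5): δ = 130.78°  ·
  (4,6): δ = 77.09°  ·
  (4,7): δ = 24.11°  ✓
  (5,6): δ = 126.32°  ·
  (5,7): δ = 73.34°  ·
  (6,7): δ = 127.02°  ·
antipodal pairs: 9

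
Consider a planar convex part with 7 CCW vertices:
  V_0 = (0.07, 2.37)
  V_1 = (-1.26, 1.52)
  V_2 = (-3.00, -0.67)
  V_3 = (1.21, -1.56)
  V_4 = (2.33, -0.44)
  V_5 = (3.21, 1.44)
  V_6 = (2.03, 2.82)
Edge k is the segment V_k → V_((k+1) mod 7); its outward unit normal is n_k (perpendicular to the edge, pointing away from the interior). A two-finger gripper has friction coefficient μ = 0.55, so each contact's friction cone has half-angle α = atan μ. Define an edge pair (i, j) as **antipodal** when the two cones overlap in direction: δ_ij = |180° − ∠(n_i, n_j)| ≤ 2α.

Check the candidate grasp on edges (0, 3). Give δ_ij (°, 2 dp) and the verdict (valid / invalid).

δ = 12.42°, valid

α = atan 0.55 = 28.81°;  2α = 57.62°
edge 0: e_0 = (-1.33, -0.85);  n_0 = (-0.5385, +0.8426)
edge 3: e_3 = (+1.12, +1.12);  n_3 = (+0.7071, -0.7071)
∠(n_0, n_3) = 167.58°
δ = |180° − 167.58°| = 12.42°
12.42° ≤ 2α = 57.62°  →  valid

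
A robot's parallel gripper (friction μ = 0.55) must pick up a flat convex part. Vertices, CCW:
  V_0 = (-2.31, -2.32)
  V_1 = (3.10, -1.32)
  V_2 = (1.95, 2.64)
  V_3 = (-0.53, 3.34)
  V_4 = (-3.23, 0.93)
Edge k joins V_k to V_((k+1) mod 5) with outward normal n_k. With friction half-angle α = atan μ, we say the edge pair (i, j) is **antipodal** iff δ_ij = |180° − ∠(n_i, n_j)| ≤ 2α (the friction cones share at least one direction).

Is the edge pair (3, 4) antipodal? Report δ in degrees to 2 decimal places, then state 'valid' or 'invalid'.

α = atan 0.55 = 28.81°;  2α = 57.62°
edge 3: e_3 = (-2.70, -2.41);  n_3 = (-0.6659, +0.7460)
edge 4: e_4 = (+0.92, -3.25);  n_4 = (-0.9622, -0.2724)
∠(n_3, n_4) = 64.05°
δ = |180° − 64.05°| = 115.95°
115.95° > 2α = 57.62°  →  invalid

δ = 115.95°, invalid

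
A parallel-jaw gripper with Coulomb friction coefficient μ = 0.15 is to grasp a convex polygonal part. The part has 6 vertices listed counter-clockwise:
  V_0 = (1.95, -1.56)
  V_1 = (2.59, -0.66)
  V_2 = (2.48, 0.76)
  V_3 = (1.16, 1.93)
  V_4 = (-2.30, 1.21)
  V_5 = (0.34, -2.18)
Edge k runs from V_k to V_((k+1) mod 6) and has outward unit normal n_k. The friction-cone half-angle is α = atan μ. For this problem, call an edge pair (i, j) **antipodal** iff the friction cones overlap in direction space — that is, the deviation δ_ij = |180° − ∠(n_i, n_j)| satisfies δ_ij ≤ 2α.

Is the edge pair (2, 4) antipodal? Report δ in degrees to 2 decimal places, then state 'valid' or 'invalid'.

α = atan 0.15 = 8.53°;  2α = 17.06°
edge 2: e_2 = (-1.32, +1.17);  n_2 = (+0.6633, +0.7483)
edge 4: e_4 = (+2.64, -3.39);  n_4 = (-0.7890, -0.6144)
∠(n_2, n_4) = 169.46°
δ = |180° − 169.46°| = 10.54°
10.54° ≤ 2α = 17.06°  →  valid

δ = 10.54°, valid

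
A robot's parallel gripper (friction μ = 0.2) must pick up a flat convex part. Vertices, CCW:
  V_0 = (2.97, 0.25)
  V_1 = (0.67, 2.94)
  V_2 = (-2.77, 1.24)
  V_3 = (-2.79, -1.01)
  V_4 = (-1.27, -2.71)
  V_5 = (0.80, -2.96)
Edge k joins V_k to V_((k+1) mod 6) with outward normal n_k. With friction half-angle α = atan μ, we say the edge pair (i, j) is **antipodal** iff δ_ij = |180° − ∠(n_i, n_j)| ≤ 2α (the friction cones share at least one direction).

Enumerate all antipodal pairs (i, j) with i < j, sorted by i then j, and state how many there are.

α = atan 0.2 = 11.31°;  2α = 22.62°
n_0 = (+0.7601, +0.6499)
n_1 = (-0.4430, +0.8965)
n_2 = (-1.0000, +0.0089)
n_3 = (-0.7455, -0.6665)
n_4 = (-0.1199, -0.9928)
n_5 = (+0.8285, -0.5600)
  (0,1): δ = 104.23°  ·
  (0,2): δ = 41.04°  ·
  (0,3): δ = 1.27°  ✓
  (0,4): δ = 42.58°  ·
  (0,5): δ = 105.41°  ·
  (1,2): δ = 116.81°  ·
  (1,3): δ = 74.50°  ·
  (1,4): δ = 33.18°  ·
  (1,5): δ = 29.64°  ·
  (2,3): δ = 137.69°  ·
  (2,4): δ = 96.38°  ·
  (2,5): δ = 33.55°  ·
  (3,4): δ = 138.69°  ·
  (3,5): δ = 75.86°  ·
  (4,5): δ = 117.17°  ·
antipodal pairs: 1

count = 1; pairs: (0,3)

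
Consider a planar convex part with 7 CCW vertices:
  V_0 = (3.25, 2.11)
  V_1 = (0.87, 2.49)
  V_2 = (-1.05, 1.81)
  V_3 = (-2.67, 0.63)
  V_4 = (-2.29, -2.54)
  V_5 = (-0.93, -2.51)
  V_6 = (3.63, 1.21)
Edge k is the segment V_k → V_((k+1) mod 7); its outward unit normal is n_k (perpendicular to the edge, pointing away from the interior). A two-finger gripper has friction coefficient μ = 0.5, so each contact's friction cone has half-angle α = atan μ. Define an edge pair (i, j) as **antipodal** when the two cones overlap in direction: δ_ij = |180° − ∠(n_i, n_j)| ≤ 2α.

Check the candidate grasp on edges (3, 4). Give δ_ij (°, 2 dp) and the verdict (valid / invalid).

δ = 95.57°, invalid

α = atan 0.5 = 26.57°;  2α = 53.13°
edge 3: e_3 = (+0.38, -3.17);  n_3 = (-0.9929, -0.1190)
edge 4: e_4 = (+1.36, +0.03);  n_4 = (+0.0221, -0.9998)
∠(n_3, n_4) = 84.43°
δ = |180° − 84.43°| = 95.57°
95.57° > 2α = 53.13°  →  invalid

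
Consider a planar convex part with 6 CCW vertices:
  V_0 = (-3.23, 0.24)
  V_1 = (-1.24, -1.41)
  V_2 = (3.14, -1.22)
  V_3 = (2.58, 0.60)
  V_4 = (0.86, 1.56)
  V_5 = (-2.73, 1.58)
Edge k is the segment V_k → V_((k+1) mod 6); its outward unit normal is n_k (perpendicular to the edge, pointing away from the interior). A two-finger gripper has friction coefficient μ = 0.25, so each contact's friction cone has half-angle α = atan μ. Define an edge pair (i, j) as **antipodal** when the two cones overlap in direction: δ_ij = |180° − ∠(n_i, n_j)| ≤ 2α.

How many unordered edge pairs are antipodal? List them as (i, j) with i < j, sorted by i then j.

α = atan 0.25 = 14.04°;  2α = 28.07°
n_0 = (-0.6383, -0.7698)
n_1 = (+0.0433, -0.9991)
n_2 = (+0.9558, +0.2941)
n_3 = (+0.4874, +0.8732)
n_4 = (+0.0056, +1.0000)
n_5 = (-0.9369, +0.3496)
  (0,1): δ = 137.85°  ·
  (0,2): δ = 33.23°  ·
  (0,3): δ = 10.50°  ✓
  (0,4): δ = 39.34°  ·
  (0,5): δ = 109.20°  ·
  (1,2): δ = 75.38°  ·
  (1,3): δ = 31.65°  ·
  (1,4): δ = 2.80°  ✓
  (1,5): δ = 67.05°  ·
  (2,3): δ = 136.27°  ·
  (2,4): δ = 107.42°  ·
  (2,5): δ = 37.57°  ·
  (3,4): δ = 151.15°  ·
  (3,5): δ = 81.29°  ·
  (4,5): δ = 110.14°  ·
antipodal pairs: 2

count = 2; pairs: (0,3), (1,4)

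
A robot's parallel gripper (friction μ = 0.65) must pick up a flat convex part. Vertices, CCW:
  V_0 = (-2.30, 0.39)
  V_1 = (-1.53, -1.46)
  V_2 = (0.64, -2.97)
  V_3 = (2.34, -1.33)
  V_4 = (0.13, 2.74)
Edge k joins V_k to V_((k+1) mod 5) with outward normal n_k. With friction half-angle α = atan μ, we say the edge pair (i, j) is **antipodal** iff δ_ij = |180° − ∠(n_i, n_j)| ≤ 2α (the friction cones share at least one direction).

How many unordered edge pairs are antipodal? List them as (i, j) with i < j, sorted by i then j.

α = atan 0.65 = 33.02°;  2α = 66.05°
n_0 = (-0.9232, -0.3843)
n_1 = (-0.5712, -0.8208)
n_2 = (+0.6943, -0.7197)
n_3 = (+0.8788, +0.4772)
n_4 = (-0.6952, +0.7188)
  (0,1): δ = 147.43°  ·
  (0,2): δ = 68.63°  ·
  (0,3): δ = 5.90°  ✓
  (0,4): δ = 111.44°  ·
  (1,2): δ = 101.20°  ·
  (1,3): δ = 26.67°  ✓
  (1,4): δ = 78.87°  ·
  (2,3): δ = 105.47°  ·
  (2,4): δ = 0.07°  ✓
  (3,4): δ = 74.46°  ·
antipodal pairs: 3

count = 3; pairs: (0,3), (1,3), (2,4)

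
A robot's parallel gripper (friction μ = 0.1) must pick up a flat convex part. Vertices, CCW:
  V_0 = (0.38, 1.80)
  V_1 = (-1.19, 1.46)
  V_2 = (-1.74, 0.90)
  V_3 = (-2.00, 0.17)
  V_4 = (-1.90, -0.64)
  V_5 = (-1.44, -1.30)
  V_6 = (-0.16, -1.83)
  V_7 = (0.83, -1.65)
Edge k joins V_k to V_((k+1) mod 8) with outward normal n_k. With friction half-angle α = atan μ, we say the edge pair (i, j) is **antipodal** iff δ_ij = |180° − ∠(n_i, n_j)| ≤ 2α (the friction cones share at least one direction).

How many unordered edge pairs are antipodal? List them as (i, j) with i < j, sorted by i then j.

count = 2; pairs: (0,6), (3,7)

α = atan 0.1 = 5.71°;  2α = 11.42°
n_0 = (-0.2117, +0.9773)
n_1 = (-0.7134, +0.7007)
n_2 = (-0.9420, +0.3355)
n_3 = (-0.9925, -0.1225)
n_4 = (-0.8204, -0.5718)
n_5 = (-0.3826, -0.9239)
n_6 = (+0.1789, -0.9839)
n_7 = (+0.9916, +0.1293)
  (0,1): δ = 146.70°  ·
  (0,2): δ = 121.82°  ·
  (0,3): δ = 95.18°  ·
  (0,4): δ = 67.34°  ·
  (0,5): δ = 34.71°  ·
  (0,6): δ = 1.91°  ✓
  (0,7): δ = 85.21°  ·
  (1,2): δ = 155.12°  ·
  (1,3): δ = 128.48°  ·
  (1,4): δ = 100.64°  ·
  (1,5): δ = 68.01°  ·
  (1,6): δ = 35.21°  ·
  (1,7): δ = 51.92°  ·
  (2,3): δ = 153.36°  ·
  (2,4): δ = 125.52°  ·
  (2,5): δ = 92.89°  ·
  (2,6): δ = 60.09°  ·
  (2,7): δ = 27.04°  ·
  (3,4): δ = 152.16°  ·
  (3,5): δ = 119.53°  ·
  (3,6): δ = 86.73°  ·
  (3,7): δ = 0.39°  ✓
  (4,5): δ = 147.37°  ·
  (4,6): δ = 114.57°  ·
  (4,7): δ = 27.44°  ·
  (5,6): δ = 147.20°  ·
  (5,7): δ = 60.08°  ·
  (6,7): δ = 92.87°  ·
antipodal pairs: 2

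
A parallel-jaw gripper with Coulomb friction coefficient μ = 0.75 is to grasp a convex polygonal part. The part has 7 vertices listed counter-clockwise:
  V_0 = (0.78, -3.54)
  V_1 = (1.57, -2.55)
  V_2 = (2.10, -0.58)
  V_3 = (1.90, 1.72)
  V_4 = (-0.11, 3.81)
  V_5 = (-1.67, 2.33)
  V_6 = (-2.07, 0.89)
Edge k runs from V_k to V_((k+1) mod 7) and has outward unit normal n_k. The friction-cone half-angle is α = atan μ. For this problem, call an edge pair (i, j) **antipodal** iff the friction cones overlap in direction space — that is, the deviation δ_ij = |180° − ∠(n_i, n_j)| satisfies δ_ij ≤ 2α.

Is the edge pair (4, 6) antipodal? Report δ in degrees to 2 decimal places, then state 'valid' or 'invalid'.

δ = 100.74°, invalid

α = atan 0.75 = 36.87°;  2α = 73.74°
edge 4: e_4 = (-1.56, -1.48);  n_4 = (-0.6883, +0.7255)
edge 6: e_6 = (+2.85, -4.43);  n_6 = (-0.8410, -0.5410)
∠(n_4, n_6) = 79.26°
δ = |180° − 79.26°| = 100.74°
100.74° > 2α = 73.74°  →  invalid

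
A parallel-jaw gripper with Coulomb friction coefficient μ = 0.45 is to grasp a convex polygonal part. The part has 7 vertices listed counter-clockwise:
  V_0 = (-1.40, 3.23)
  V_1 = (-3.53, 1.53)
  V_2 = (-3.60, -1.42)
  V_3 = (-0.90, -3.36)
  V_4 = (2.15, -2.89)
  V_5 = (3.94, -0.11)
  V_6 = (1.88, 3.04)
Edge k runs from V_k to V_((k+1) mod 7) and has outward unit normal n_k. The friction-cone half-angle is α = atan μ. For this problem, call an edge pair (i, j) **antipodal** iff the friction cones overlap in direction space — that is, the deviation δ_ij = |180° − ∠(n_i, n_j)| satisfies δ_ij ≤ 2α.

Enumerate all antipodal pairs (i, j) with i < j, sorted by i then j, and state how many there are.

count = 7; pairs: (0,3), (0,4), (1,4), (1,5), (2,5), (2,6), (3,6)

α = atan 0.45 = 24.23°;  2α = 48.46°
n_0 = (-0.6238, +0.7816)
n_1 = (-0.9997, +0.0237)
n_2 = (-0.5835, -0.8121)
n_3 = (+0.1523, -0.9883)
n_4 = (+0.8408, -0.5414)
n_5 = (+0.8369, +0.5473)
n_6 = (+0.0578, +0.9983)
  (0,1): δ = 129.95°  ·
  (0,2): δ = 74.29°  ·
  (0,3): δ = 29.83°  ✓
  (0,4): δ = 18.63°  ✓
  (0,5): δ = 84.59°  ·
  (0,6): δ = 138.09°  ·
  (1,2): δ = 124.34°  ·
  (1,3): δ = 79.88°  ·
  (1,4): δ = 31.42°  ✓
  (1,5): δ = 34.54°  ✓
  (1,6): δ = 88.04°  ·
  (2,3): δ = 135.54°  ·
  (2,4): δ = 87.08°  ·
  (2,5): δ = 21.12°  ✓
  (2,6): δ = 32.38°  ✓
  (3,4): δ = 131.54°  ·
  (3,5): δ = 65.58°  ·
  (3,6): δ = 12.08°  ✓
  (4,5): δ = 114.04°  ·
  (4,6): δ = 60.54°  ·
  (5,6): δ = 126.50°  ·
antipodal pairs: 7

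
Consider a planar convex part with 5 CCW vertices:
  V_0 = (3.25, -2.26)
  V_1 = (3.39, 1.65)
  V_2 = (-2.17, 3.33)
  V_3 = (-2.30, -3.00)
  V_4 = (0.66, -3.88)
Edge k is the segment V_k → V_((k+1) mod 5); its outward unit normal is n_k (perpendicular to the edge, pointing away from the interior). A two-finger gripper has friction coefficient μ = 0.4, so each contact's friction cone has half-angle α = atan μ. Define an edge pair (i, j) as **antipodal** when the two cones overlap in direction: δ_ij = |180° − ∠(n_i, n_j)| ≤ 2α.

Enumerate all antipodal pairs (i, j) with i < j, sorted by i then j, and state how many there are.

count = 2; pairs: (0,2), (1,3)

α = atan 0.4 = 21.80°;  2α = 43.60°
n_0 = (+0.9994, -0.0358)
n_1 = (+0.2892, +0.9573)
n_2 = (-0.9998, +0.0205)
n_3 = (-0.2850, -0.9585)
n_4 = (+0.5303, -0.8478)
  (0,1): δ = 104.76°  ·
  (0,2): δ = 0.87°  ✓
  (0,3): δ = 75.49°  ·
  (0,4): δ = 124.08°  ·
  (1,2): δ = 74.36°  ·
  (1,3): δ = 0.26°  ✓
  (1,4): δ = 48.84°  ·
  (2,3): δ = 105.38°  ·
  (2,4): δ = 56.80°  ·
  (3,4): δ = 131.42°  ·
antipodal pairs: 2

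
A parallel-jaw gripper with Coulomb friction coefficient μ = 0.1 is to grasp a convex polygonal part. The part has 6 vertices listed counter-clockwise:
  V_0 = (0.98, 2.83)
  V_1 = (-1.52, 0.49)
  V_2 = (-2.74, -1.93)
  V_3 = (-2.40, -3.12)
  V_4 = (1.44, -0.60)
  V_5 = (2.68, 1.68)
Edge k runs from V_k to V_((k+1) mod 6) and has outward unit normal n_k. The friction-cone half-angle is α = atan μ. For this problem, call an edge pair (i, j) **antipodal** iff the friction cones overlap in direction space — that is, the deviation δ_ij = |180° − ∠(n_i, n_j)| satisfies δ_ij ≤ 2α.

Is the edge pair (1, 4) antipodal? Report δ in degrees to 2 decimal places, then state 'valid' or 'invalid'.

δ = 1.79°, valid

α = atan 0.1 = 5.71°;  2α = 11.42°
edge 1: e_1 = (-1.22, -2.42);  n_1 = (-0.8929, +0.4502)
edge 4: e_4 = (+1.24, +2.28);  n_4 = (+0.8785, -0.4778)
∠(n_1, n_4) = 178.21°
δ = |180° − 178.21°| = 1.79°
1.79° ≤ 2α = 11.42°  →  valid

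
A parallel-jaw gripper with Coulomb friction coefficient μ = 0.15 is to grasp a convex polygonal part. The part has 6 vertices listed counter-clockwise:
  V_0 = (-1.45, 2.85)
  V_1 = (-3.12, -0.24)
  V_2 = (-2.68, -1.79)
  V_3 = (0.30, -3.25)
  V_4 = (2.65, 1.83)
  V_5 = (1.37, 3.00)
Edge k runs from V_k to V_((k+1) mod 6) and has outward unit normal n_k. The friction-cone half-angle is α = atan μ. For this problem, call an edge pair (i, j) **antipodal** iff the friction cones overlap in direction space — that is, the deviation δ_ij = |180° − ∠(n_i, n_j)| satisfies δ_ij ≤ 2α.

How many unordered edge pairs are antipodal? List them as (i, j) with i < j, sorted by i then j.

α = atan 0.15 = 8.53°;  2α = 17.06°
n_0 = (-0.8797, +0.4755)
n_1 = (-0.9620, -0.2731)
n_2 = (-0.4400, -0.8980)
n_3 = (+0.9076, -0.4199)
n_4 = (+0.6747, +0.7381)
n_5 = (-0.0531, +0.9986)
  (0,1): δ = 135.76°  ·
  (0,2): δ = 87.71°  ·
  (0,3): δ = 3.56°  ✓
  (0,4): δ = 75.96°  ·
  (0,5): δ = 121.43°  ·
  (1,2): δ = 131.95°  ·
  (1,3): δ = 40.67°  ·
  (1,4): δ = 31.72°  ·
  (1,5): δ = 77.20°  ·
  (2,3): δ = 88.72°  ·
  (2,4): δ = 16.33°  ✓
  (2,5): δ = 29.15°  ·
  (3,4): δ = 107.60°  ·
  (3,5): δ = 62.13°  ·
  (4,5): δ = 134.53°  ·
antipodal pairs: 2

count = 2; pairs: (0,3), (2,4)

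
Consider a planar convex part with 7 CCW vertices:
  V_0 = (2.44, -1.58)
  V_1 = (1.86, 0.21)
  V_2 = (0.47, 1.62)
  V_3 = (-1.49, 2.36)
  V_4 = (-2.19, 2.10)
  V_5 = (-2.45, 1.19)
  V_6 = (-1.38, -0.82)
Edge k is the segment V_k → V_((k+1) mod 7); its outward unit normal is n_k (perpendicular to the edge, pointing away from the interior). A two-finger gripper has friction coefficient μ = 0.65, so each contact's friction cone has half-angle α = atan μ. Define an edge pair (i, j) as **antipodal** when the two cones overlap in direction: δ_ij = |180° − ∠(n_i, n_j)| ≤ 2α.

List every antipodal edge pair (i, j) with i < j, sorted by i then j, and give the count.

count = 9; pairs: (0,4), (0,5), (0,6), (1,4), (1,5), (1,6), (2,5), (2,6), (3,6)

α = atan 0.65 = 33.02°;  2α = 66.05°
n_0 = (+0.9513, +0.3082)
n_1 = (+0.7121, +0.7020)
n_2 = (+0.3532, +0.9355)
n_3 = (-0.3482, +0.9374)
n_4 = (-0.9615, +0.2747)
n_5 = (-0.8827, -0.4699)
n_6 = (-0.1951, -0.9808)
  (0,1): δ = 153.36°  ·
  (0,2): δ = 128.64°  ·
  (0,3): δ = 87.58°  ·
  (0,4): δ = 33.90°  ✓
  (0,5): δ = 10.07°  ✓
  (0,6): δ = 60.79°  ✓
  (1,2): δ = 155.27°  ·
  (1,3): δ = 114.21°  ·
  (1,4): δ = 60.54°  ✓
  (1,5): δ = 16.56°  ✓
  (1,6): δ = 34.16°  ✓
  (2,3): δ = 138.94°  ·
  (2,4): δ = 85.26°  ·
  (2,5): δ = 41.29°  ✓
  (2,6): δ = 9.43°  ✓
  (3,4): δ = 126.32°  ·
  (3,5): δ = 82.35°  ·
  (3,6): δ = 31.63°  ✓
  (4,5): δ = 136.03°  ·
  (4,6): δ = 85.31°  ·
  (5,6): δ = 129.28°  ·
antipodal pairs: 9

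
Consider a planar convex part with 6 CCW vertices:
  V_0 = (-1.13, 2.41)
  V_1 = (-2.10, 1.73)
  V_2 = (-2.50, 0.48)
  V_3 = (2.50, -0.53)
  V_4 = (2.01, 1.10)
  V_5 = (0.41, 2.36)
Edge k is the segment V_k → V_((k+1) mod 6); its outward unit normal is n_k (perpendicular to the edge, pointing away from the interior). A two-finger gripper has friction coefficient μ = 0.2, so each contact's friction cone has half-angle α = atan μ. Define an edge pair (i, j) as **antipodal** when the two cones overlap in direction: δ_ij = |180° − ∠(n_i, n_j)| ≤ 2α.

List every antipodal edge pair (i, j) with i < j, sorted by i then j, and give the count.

α = atan 0.2 = 11.31°;  2α = 22.62°
n_0 = (-0.5740, +0.8188)
n_1 = (-0.9524, +0.3048)
n_2 = (-0.1980, -0.9802)
n_3 = (+0.9577, +0.2879)
n_4 = (+0.6187, +0.7856)
n_5 = (+0.0325, +0.9995)
  (0,1): δ = 142.78°  ·
  (0,2): δ = 46.45°  ·
  (0,3): δ = 71.70°  ·
  (0,4): δ = 106.75°  ·
  (0,5): δ = 143.11°  ·
  (1,2): δ = 83.68°  ·
  (1,3): δ = 34.48°  ·
  (1,4): δ = 69.52°  ·
  (1,5): δ = 105.89°  ·
  (2,3): δ = 61.85°  ·
  (2,4): δ = 26.80°  ·
  (2,5): δ = 9.56°  ✓
  (3,4): δ = 144.95°  ·
  (3,5): δ = 108.59°  ·
  (4,5): δ = 143.64°  ·
antipodal pairs: 1

count = 1; pairs: (2,5)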